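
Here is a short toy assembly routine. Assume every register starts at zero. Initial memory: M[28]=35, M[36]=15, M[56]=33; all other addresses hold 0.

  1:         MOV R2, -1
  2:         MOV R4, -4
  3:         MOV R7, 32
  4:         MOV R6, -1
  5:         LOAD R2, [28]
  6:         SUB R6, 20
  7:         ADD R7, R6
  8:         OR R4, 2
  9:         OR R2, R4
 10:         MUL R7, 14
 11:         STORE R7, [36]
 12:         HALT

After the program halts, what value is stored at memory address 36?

154

MOV R2, -1 → R2=-1
MOV R4, -4 → R4=-4
MOV R7, 32 → R7=32
MOV R6, -1 → R6=-1
LOAD R2, [28] → R2=M[28]=35
SUB R6, 20 → R6=(-1)-20=-21
ADD R7, R6 → R7=32+(-21)=11
OR R4, 2 → R4=(-4)|2=-2
OR R2, R4 → R2=35|(-2)=-1
MUL R7, 14 → R7=11*14=154
STORE R7, [36] → M[36]=154
halt.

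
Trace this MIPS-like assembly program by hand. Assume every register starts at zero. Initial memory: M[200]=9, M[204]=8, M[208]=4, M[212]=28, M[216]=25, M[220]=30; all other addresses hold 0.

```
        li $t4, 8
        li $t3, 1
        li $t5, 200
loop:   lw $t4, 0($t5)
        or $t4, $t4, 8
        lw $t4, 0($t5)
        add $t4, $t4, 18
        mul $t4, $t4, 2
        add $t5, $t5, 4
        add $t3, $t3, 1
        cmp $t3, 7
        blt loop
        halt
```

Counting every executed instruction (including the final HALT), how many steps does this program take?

li $t4, 8 → $t4=8
li $t3, 1 → $t3=1
li $t5, 200 → $t5=200
lw $t4, 0($t5) → $t4=M[200]=9
or $t4, $t4, 8 → $t4=9|8=9
lw $t4, 0($t5) → $t4=M[200]=9
add $t4, $t4, 18 → $t4=9+18=27
mul $t4, $t4, 2 → $t4=27*2=54
add $t5, $t5, 4 → $t5=200+4=204
add $t3, $t3, 1 → $t3=1+1=2
cmp $t3, 7  (cmp 2,7)
blt loop: taken
lw $t4, 0($t5) → $t4=M[204]=8
or $t4, $t4, 8 → $t4=8|8=8
lw $t4, 0($t5) → $t4=M[204]=8
add $t4, $t4, 18 → $t4=8+18=26
mul $t4, $t4, 2 → $t4=26*2=52
add $t5, $t5, 4 → $t5=204+4=208
add $t3, $t3, 1 → $t3=2+1=3
cmp $t3, 7  (cmp 3,7)
blt loop: taken
lw $t4, 0($t5) → $t4=M[208]=4
or $t4, $t4, 8 → $t4=4|8=12
lw $t4, 0($t5) → $t4=M[208]=4
add $t4, $t4, 18 → $t4=4+18=22
mul $t4, $t4, 2 → $t4=22*2=44
add $t5, $t5, 4 → $t5=208+4=212
add $t3, $t3, 1 → $t3=3+1=4
cmp $t3, 7  (cmp 4,7)
blt loop: taken
lw $t4, 0($t5) → $t4=M[212]=28
or $t4, $t4, 8 → $t4=28|8=28
lw $t4, 0($t5) → $t4=M[212]=28
add $t4, $t4, 18 → $t4=28+18=46
mul $t4, $t4, 2 → $t4=46*2=92
add $t5, $t5, 4 → $t5=212+4=216
add $t3, $t3, 1 → $t3=4+1=5
cmp $t3, 7  (cmp 5,7)
blt loop: taken
lw $t4, 0($t5) → $t4=M[216]=25
or $t4, $t4, 8 → $t4=25|8=25
lw $t4, 0($t5) → $t4=M[216]=25
add $t4, $t4, 18 → $t4=25+18=43
mul $t4, $t4, 2 → $t4=43*2=86
add $t5, $t5, 4 → $t5=216+4=220
add $t3, $t3, 1 → $t3=5+1=6
cmp $t3, 7  (cmp 6,7)
blt loop: taken
lw $t4, 0($t5) → $t4=M[220]=30
or $t4, $t4, 8 → $t4=30|8=30
lw $t4, 0($t5) → $t4=M[220]=30
add $t4, $t4, 18 → $t4=30+18=48
mul $t4, $t4, 2 → $t4=48*2=96
add $t5, $t5, 4 → $t5=220+4=224
add $t3, $t3, 1 → $t3=6+1=7
cmp $t3, 7  (cmp 7,7)
blt loop: not taken
halt.
Total executed instructions: 58.

58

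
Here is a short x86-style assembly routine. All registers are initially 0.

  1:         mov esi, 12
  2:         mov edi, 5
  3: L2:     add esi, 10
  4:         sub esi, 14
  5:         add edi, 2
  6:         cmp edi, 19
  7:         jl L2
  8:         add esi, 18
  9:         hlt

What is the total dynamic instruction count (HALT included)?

39

mov esi, 12 → esi=12
mov edi, 5 → edi=5
add esi, 10 → esi=12+10=22
sub esi, 14 → esi=22-14=8
add edi, 2 → edi=5+2=7
cmp edi, 19  (cmp 7,19)
jl L2: taken
add esi, 10 → esi=8+10=18
sub esi, 14 → esi=18-14=4
add edi, 2 → edi=7+2=9
cmp edi, 19  (cmp 9,19)
jl L2: taken
add esi, 10 → esi=4+10=14
sub esi, 14 → esi=14-14=0
add edi, 2 → edi=9+2=11
cmp edi, 19  (cmp 11,19)
jl L2: taken
add esi, 10 → esi=0+10=10
sub esi, 14 → esi=10-14=-4
add edi, 2 → edi=11+2=13
cmp edi, 19  (cmp 13,19)
jl L2: taken
add esi, 10 → esi=(-4)+10=6
sub esi, 14 → esi=6-14=-8
add edi, 2 → edi=13+2=15
cmp edi, 19  (cmp 15,19)
jl L2: taken
add esi, 10 → esi=(-8)+10=2
sub esi, 14 → esi=2-14=-12
add edi, 2 → edi=15+2=17
cmp edi, 19  (cmp 17,19)
jl L2: taken
add esi, 10 → esi=(-12)+10=-2
sub esi, 14 → esi=(-2)-14=-16
add edi, 2 → edi=17+2=19
cmp edi, 19  (cmp 19,19)
jl L2: not taken
add esi, 18 → esi=(-16)+18=2
halt.
Total executed instructions: 39.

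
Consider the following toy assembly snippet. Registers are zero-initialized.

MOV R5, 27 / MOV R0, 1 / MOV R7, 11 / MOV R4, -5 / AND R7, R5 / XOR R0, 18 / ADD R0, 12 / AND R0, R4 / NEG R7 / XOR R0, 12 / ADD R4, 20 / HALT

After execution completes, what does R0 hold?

23

R5=27
R0=1
R7=11
R4=-5
R7=11&27=11
R0=1^18=19
R0=19+12=31
R0=31&(-5)=27
R7=-(11)=-11
R0=27^12=23
R4=(-5)+20=15
halt.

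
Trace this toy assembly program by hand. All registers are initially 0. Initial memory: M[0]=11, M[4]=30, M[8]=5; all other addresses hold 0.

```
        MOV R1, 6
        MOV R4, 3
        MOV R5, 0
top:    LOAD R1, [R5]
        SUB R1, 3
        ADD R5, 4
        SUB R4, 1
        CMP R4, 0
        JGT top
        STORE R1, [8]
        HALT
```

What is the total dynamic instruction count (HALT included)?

R1=6
R4=3
R5=0
R1=M[0]=11
R1=11-3=8
R5=0+4=4
R4=3-1=2
CMP R4, 0  (cmp 2,0)
JGT top: taken
R1=M[4]=30
R1=30-3=27
R5=4+4=8
R4=2-1=1
CMP R4, 0  (cmp 1,0)
JGT top: taken
R1=M[8]=5
R1=5-3=2
R5=8+4=12
R4=1-1=0
CMP R4, 0  (cmp 0,0)
JGT top: not taken
STORE R1, [8] → M[8]=2
halt.
Total executed instructions: 23.

23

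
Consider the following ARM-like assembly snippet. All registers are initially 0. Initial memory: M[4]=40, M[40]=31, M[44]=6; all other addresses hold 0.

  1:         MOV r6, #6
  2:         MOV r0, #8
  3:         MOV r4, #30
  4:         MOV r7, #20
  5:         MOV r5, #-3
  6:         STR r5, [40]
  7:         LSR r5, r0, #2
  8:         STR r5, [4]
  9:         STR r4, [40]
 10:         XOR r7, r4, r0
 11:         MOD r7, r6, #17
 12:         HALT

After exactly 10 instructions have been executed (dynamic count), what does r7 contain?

22

after MOV r6, #6: r6=6
after MOV r0, #8: r0=8
after MOV r4, #30: r4=30
after MOV r7, #20: r7=20
after MOV r5, #-3: r5=-3
STR r5, [40] → M[40]=-3
after LSR r5, r0, #2: r5=8>>2=2
STR r5, [4] → M[4]=2
STR r4, [40] → M[40]=30
after XOR r7, r4, r0: r7=30^8=22
After step 10: r7 = 22.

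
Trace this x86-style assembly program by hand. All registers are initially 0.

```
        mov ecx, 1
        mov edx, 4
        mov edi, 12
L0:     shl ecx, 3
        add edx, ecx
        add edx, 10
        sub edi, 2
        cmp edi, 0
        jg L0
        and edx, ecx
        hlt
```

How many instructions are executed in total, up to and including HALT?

41

after mov ecx, 1: ecx=1
after mov edx, 4: edx=4
after mov edi, 12: edi=12
after shl ecx, 3: ecx=1<<3=8
after add edx, ecx: edx=4+8=12
after add edx, 10: edx=12+10=22
after sub edi, 2: edi=12-2=10
cmp edi, 0  (cmp 10,0)
jg L0: taken
after shl ecx, 3: ecx=8<<3=64
after add edx, ecx: edx=22+64=86
after add edx, 10: edx=86+10=96
after sub edi, 2: edi=10-2=8
cmp edi, 0  (cmp 8,0)
jg L0: taken
after shl ecx, 3: ecx=64<<3=512
after add edx, ecx: edx=96+512=608
after add edx, 10: edx=608+10=618
after sub edi, 2: edi=8-2=6
cmp edi, 0  (cmp 6,0)
jg L0: taken
after shl ecx, 3: ecx=512<<3=4096
after add edx, ecx: edx=618+4096=4714
after add edx, 10: edx=4714+10=4724
after sub edi, 2: edi=6-2=4
cmp edi, 0  (cmp 4,0)
jg L0: taken
after shl ecx, 3: ecx=4096<<3=32768
after add edx, ecx: edx=4724+32768=37492
after add edx, 10: edx=37492+10=37502
after sub edi, 2: edi=4-2=2
cmp edi, 0  (cmp 2,0)
jg L0: taken
after shl ecx, 3: ecx=32768<<3=262144
after add edx, ecx: edx=37502+262144=299646
after add edx, 10: edx=299646+10=299656
after sub edi, 2: edi=2-2=0
cmp edi, 0  (cmp 0,0)
jg L0: not taken
after and edx, ecx: edx=299656&262144=262144
halt.
Total executed instructions: 41.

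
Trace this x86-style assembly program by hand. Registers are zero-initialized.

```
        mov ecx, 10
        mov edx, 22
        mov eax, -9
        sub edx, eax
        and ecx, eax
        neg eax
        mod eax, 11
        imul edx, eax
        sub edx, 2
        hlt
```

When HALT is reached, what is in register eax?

9

mov ecx, 10 → ecx=10
mov edx, 22 → edx=22
mov eax, -9 → eax=-9
sub edx, eax → edx=22-(-9)=31
and ecx, eax → ecx=10&(-9)=2
neg eax → eax=-(-9)=9
mod eax, 11 → eax=9%11=9
imul edx, eax → edx=31*9=279
sub edx, 2 → edx=279-2=277
halt.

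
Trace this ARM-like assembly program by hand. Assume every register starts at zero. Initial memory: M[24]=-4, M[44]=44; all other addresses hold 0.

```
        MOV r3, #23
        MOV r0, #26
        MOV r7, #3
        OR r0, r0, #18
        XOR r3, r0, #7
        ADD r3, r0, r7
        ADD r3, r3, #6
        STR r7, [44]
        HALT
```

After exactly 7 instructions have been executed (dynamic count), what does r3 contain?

35

r3=23
r0=26
r7=3
r0=26|18=26
r3=26^7=29
r3=26+3=29
r3=29+6=35
After step 7: r3 = 35.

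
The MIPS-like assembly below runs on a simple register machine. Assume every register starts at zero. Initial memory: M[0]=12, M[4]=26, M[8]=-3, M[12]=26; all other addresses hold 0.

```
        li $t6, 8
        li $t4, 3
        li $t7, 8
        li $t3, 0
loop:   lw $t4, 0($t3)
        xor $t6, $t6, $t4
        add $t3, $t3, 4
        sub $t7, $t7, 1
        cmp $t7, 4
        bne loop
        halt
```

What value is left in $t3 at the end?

16

after li $t6, 8: $t6=8
after li $t4, 3: $t4=3
after li $t7, 8: $t7=8
after li $t3, 0: $t3=0
after lw $t4, 0($t3): $t4=M[0]=12
after xor $t6, $t6, $t4: $t6=8^12=4
after add $t3, $t3, 4: $t3=0+4=4
after sub $t7, $t7, 1: $t7=8-1=7
cmp $t7, 4  (cmp 7,4)
bne loop: taken
after lw $t4, 0($t3): $t4=M[4]=26
after xor $t6, $t6, $t4: $t6=4^26=30
after add $t3, $t3, 4: $t3=4+4=8
after sub $t7, $t7, 1: $t7=7-1=6
cmp $t7, 4  (cmp 6,4)
bne loop: taken
after lw $t4, 0($t3): $t4=M[8]=-3
after xor $t6, $t6, $t4: $t6=30^(-3)=-29
after add $t3, $t3, 4: $t3=8+4=12
after sub $t7, $t7, 1: $t7=6-1=5
cmp $t7, 4  (cmp 5,4)
bne loop: taken
after lw $t4, 0($t3): $t4=M[12]=26
after xor $t6, $t6, $t4: $t6=(-29)^26=-7
after add $t3, $t3, 4: $t3=12+4=16
after sub $t7, $t7, 1: $t7=5-1=4
cmp $t7, 4  (cmp 4,4)
bne loop: not taken
halt.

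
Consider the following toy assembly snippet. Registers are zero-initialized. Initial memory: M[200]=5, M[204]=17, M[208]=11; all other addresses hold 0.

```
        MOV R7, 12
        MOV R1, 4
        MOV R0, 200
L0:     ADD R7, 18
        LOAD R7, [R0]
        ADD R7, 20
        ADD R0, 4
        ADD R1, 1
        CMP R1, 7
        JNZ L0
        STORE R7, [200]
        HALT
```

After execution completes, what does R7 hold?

MOV R7, 12 → R7=12
MOV R1, 4 → R1=4
MOV R0, 200 → R0=200
ADD R7, 18 → R7=12+18=30
LOAD R7, [R0] → R7=M[200]=5
ADD R7, 20 → R7=5+20=25
ADD R0, 4 → R0=200+4=204
ADD R1, 1 → R1=4+1=5
CMP R1, 7  (cmp 5,7)
JNZ L0: taken
ADD R7, 18 → R7=25+18=43
LOAD R7, [R0] → R7=M[204]=17
ADD R7, 20 → R7=17+20=37
ADD R0, 4 → R0=204+4=208
ADD R1, 1 → R1=5+1=6
CMP R1, 7  (cmp 6,7)
JNZ L0: taken
ADD R7, 18 → R7=37+18=55
LOAD R7, [R0] → R7=M[208]=11
ADD R7, 20 → R7=11+20=31
ADD R0, 4 → R0=208+4=212
ADD R1, 1 → R1=6+1=7
CMP R1, 7  (cmp 7,7)
JNZ L0: not taken
STORE R7, [200] → M[200]=31
halt.

31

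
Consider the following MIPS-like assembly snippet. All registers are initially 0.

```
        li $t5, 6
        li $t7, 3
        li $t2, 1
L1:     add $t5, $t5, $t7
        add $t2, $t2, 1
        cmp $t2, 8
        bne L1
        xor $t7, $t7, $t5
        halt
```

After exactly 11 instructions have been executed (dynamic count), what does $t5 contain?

after li $t5, 6: $t5=6
after li $t7, 3: $t7=3
after li $t2, 1: $t2=1
after add $t5, $t5, $t7: $t5=6+3=9
after add $t2, $t2, 1: $t2=1+1=2
cmp $t2, 8  (cmp 2,8)
bne L1: taken
after add $t5, $t5, $t7: $t5=9+3=12
after add $t2, $t2, 1: $t2=2+1=3
cmp $t2, 8  (cmp 3,8)
bne L1: taken
After step 11: $t5 = 12.

12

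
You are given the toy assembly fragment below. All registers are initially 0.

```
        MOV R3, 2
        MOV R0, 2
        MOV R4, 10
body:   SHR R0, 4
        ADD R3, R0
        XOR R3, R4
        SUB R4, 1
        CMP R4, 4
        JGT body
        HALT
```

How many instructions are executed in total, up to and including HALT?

R3=2
R0=2
R4=10
R0=2>>4=0
R3=2+0=2
R3=2^10=8
R4=10-1=9
CMP R4, 4  (cmp 9,4)
JGT body: taken
R0=0>>4=0
R3=8+0=8
R3=8^9=1
R4=9-1=8
CMP R4, 4  (cmp 8,4)
JGT body: taken
R0=0>>4=0
R3=1+0=1
R3=1^8=9
R4=8-1=7
CMP R4, 4  (cmp 7,4)
JGT body: taken
R0=0>>4=0
R3=9+0=9
R3=9^7=14
R4=7-1=6
CMP R4, 4  (cmp 6,4)
JGT body: taken
R0=0>>4=0
R3=14+0=14
R3=14^6=8
R4=6-1=5
CMP R4, 4  (cmp 5,4)
JGT body: taken
R0=0>>4=0
R3=8+0=8
R3=8^5=13
R4=5-1=4
CMP R4, 4  (cmp 4,4)
JGT body: not taken
halt.
Total executed instructions: 40.

40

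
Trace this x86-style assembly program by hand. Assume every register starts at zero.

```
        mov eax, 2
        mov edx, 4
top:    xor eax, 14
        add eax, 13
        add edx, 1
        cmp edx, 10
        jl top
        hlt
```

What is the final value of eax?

104

eax=2
edx=4
eax=2^14=12
eax=12+13=25
edx=4+1=5
cmp edx, 10  (cmp 5,10)
jl top: taken
eax=25^14=23
eax=23+13=36
edx=5+1=6
cmp edx, 10  (cmp 6,10)
jl top: taken
eax=36^14=42
eax=42+13=55
edx=6+1=7
cmp edx, 10  (cmp 7,10)
jl top: taken
eax=55^14=57
eax=57+13=70
edx=7+1=8
cmp edx, 10  (cmp 8,10)
jl top: taken
eax=70^14=72
eax=72+13=85
edx=8+1=9
cmp edx, 10  (cmp 9,10)
jl top: taken
eax=85^14=91
eax=91+13=104
edx=9+1=10
cmp edx, 10  (cmp 10,10)
jl top: not taken
halt.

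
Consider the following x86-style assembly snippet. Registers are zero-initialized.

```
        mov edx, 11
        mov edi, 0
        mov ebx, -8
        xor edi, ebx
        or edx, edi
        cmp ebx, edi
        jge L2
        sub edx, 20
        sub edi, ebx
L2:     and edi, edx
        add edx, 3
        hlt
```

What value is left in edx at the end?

-2

after mov edx, 11: edx=11
after mov edi, 0: edi=0
after mov ebx, -8: ebx=-8
after xor edi, ebx: edi=0^(-8)=-8
after or edx, edi: edx=11|(-8)=-5
cmp ebx, edi  (cmp -8,-8)
jge L2: taken
after and edi, edx: edi=(-8)&(-5)=-8
after add edx, 3: edx=(-5)+3=-2
halt.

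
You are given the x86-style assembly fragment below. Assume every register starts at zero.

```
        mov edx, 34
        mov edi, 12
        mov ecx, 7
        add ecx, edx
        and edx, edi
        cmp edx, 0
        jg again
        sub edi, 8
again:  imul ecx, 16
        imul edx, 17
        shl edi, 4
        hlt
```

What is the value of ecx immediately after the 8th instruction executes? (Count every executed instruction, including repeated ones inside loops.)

edx=34
edi=12
ecx=7
ecx=7+34=41
edx=34&12=0
cmp edx, 0  (cmp 0,0)
jg again: not taken
edi=12-8=4
After step 8: ecx = 41.

41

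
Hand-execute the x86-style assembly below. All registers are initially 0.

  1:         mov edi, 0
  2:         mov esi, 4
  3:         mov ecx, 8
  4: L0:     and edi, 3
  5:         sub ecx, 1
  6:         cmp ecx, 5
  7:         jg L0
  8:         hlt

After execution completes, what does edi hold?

0

after mov edi, 0: edi=0
after mov esi, 4: esi=4
after mov ecx, 8: ecx=8
after and edi, 3: edi=0&3=0
after sub ecx, 1: ecx=8-1=7
cmp ecx, 5  (cmp 7,5)
jg L0: taken
after and edi, 3: edi=0&3=0
after sub ecx, 1: ecx=7-1=6
cmp ecx, 5  (cmp 6,5)
jg L0: taken
after and edi, 3: edi=0&3=0
after sub ecx, 1: ecx=6-1=5
cmp ecx, 5  (cmp 5,5)
jg L0: not taken
halt.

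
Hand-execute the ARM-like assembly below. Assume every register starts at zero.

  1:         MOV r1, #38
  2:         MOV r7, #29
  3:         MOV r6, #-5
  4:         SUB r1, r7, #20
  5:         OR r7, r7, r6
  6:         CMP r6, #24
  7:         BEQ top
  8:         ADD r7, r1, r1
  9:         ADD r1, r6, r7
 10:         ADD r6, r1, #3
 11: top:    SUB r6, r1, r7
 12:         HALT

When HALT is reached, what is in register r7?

after MOV r1, #38: r1=38
after MOV r7, #29: r7=29
after MOV r6, #-5: r6=-5
after SUB r1, r7, #20: r1=29-20=9
after OR r7, r7, r6: r7=29|(-5)=-1
CMP r6, #24  (cmp -5,24)
BEQ top: not taken
after ADD r7, r1, r1: r7=9+9=18
after ADD r1, r6, r7: r1=(-5)+18=13
after ADD r6, r1, #3: r6=13+3=16
after SUB r6, r1, r7: r6=13-18=-5
halt.

18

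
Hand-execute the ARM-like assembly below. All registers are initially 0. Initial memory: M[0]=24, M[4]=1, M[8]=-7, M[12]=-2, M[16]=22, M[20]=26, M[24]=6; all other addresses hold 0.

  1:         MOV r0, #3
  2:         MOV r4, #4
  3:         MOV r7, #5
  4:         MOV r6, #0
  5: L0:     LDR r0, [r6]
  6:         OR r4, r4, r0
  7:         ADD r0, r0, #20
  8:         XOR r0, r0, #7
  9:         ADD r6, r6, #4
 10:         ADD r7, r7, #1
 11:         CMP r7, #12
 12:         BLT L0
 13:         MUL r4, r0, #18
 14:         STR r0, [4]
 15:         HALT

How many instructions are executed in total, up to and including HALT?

r0=3
r4=4
r7=5
r6=0
r0=M[0]=24
r4=4|24=28
r0=24+20=44
r0=44^7=43
r6=0+4=4
r7=5+1=6
CMP r7, #12  (cmp 6,12)
BLT L0: taken
r0=M[4]=1
r4=28|1=29
r0=1+20=21
r0=21^7=18
r6=4+4=8
r7=6+1=7
CMP r7, #12  (cmp 7,12)
BLT L0: taken
r0=M[8]=-7
r4=29|(-7)=-3
r0=(-7)+20=13
r0=13^7=10
r6=8+4=12
r7=7+1=8
CMP r7, #12  (cmp 8,12)
BLT L0: taken
r0=M[12]=-2
r4=(-3)|(-2)=-1
r0=(-2)+20=18
r0=18^7=21
r6=12+4=16
r7=8+1=9
CMP r7, #12  (cmp 9,12)
BLT L0: taken
r0=M[16]=22
r4=(-1)|22=-1
r0=22+20=42
r0=42^7=45
r6=16+4=20
r7=9+1=10
CMP r7, #12  (cmp 10,12)
BLT L0: taken
r0=M[20]=26
r4=(-1)|26=-1
r0=26+20=46
r0=46^7=41
r6=20+4=24
r7=10+1=11
CMP r7, #12  (cmp 11,12)
BLT L0: taken
r0=M[24]=6
r4=(-1)|6=-1
r0=6+20=26
r0=26^7=29
r6=24+4=28
r7=11+1=12
CMP r7, #12  (cmp 12,12)
BLT L0: not taken
r4=29*18=522
STR r0, [4] → M[4]=29
halt.
Total executed instructions: 63.

63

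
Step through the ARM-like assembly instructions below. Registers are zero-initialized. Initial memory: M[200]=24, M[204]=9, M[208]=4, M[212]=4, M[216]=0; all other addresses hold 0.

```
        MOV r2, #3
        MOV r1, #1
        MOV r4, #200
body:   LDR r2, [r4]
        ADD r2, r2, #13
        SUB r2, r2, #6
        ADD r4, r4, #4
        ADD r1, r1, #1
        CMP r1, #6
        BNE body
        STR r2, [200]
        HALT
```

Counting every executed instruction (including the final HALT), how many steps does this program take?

40

after MOV r2, #3: r2=3
after MOV r1, #1: r1=1
after MOV r4, #200: r4=200
after LDR r2, [r4]: r2=M[200]=24
after ADD r2, r2, #13: r2=24+13=37
after SUB r2, r2, #6: r2=37-6=31
after ADD r4, r4, #4: r4=200+4=204
after ADD r1, r1, #1: r1=1+1=2
CMP r1, #6  (cmp 2,6)
BNE body: taken
after LDR r2, [r4]: r2=M[204]=9
after ADD r2, r2, #13: r2=9+13=22
after SUB r2, r2, #6: r2=22-6=16
after ADD r4, r4, #4: r4=204+4=208
after ADD r1, r1, #1: r1=2+1=3
CMP r1, #6  (cmp 3,6)
BNE body: taken
after LDR r2, [r4]: r2=M[208]=4
after ADD r2, r2, #13: r2=4+13=17
after SUB r2, r2, #6: r2=17-6=11
after ADD r4, r4, #4: r4=208+4=212
after ADD r1, r1, #1: r1=3+1=4
CMP r1, #6  (cmp 4,6)
BNE body: taken
after LDR r2, [r4]: r2=M[212]=4
after ADD r2, r2, #13: r2=4+13=17
after SUB r2, r2, #6: r2=17-6=11
after ADD r4, r4, #4: r4=212+4=216
after ADD r1, r1, #1: r1=4+1=5
CMP r1, #6  (cmp 5,6)
BNE body: taken
after LDR r2, [r4]: r2=M[216]=0
after ADD r2, r2, #13: r2=0+13=13
after SUB r2, r2, #6: r2=13-6=7
after ADD r4, r4, #4: r4=216+4=220
after ADD r1, r1, #1: r1=5+1=6
CMP r1, #6  (cmp 6,6)
BNE body: not taken
STR r2, [200] → M[200]=7
halt.
Total executed instructions: 40.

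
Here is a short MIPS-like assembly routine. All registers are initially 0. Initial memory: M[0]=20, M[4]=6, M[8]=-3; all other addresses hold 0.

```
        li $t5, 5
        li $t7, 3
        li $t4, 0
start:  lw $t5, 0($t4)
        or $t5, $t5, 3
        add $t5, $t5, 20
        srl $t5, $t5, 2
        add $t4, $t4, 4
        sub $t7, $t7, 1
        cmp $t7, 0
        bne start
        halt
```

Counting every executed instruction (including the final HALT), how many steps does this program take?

28

$t5=5
$t7=3
$t4=0
$t5=M[0]=20
$t5=20|3=23
$t5=23+20=43
$t5=43>>2=10
$t4=0+4=4
$t7=3-1=2
cmp $t7, 0  (cmp 2,0)
bne start: taken
$t5=M[4]=6
$t5=6|3=7
$t5=7+20=27
$t5=27>>2=6
$t4=4+4=8
$t7=2-1=1
cmp $t7, 0  (cmp 1,0)
bne start: taken
$t5=M[8]=-3
$t5=(-3)|3=-1
$t5=(-1)+20=19
$t5=19>>2=4
$t4=8+4=12
$t7=1-1=0
cmp $t7, 0  (cmp 0,0)
bne start: not taken
halt.
Total executed instructions: 28.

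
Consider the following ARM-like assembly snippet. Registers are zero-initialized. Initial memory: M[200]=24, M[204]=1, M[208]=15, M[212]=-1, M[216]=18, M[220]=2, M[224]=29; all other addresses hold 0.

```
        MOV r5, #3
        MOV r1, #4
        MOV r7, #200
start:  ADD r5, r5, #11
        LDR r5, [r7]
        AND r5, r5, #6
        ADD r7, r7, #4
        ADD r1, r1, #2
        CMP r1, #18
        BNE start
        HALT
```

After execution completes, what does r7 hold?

228

MOV r5, #3 → r5=3
MOV r1, #4 → r1=4
MOV r7, #200 → r7=200
ADD r5, r5, #11 → r5=3+11=14
LDR r5, [r7] → r5=M[200]=24
AND r5, r5, #6 → r5=24&6=0
ADD r7, r7, #4 → r7=200+4=204
ADD r1, r1, #2 → r1=4+2=6
CMP r1, #18  (cmp 6,18)
BNE start: taken
ADD r5, r5, #11 → r5=0+11=11
LDR r5, [r7] → r5=M[204]=1
AND r5, r5, #6 → r5=1&6=0
ADD r7, r7, #4 → r7=204+4=208
ADD r1, r1, #2 → r1=6+2=8
CMP r1, #18  (cmp 8,18)
BNE start: taken
ADD r5, r5, #11 → r5=0+11=11
LDR r5, [r7] → r5=M[208]=15
AND r5, r5, #6 → r5=15&6=6
ADD r7, r7, #4 → r7=208+4=212
ADD r1, r1, #2 → r1=8+2=10
CMP r1, #18  (cmp 10,18)
BNE start: taken
ADD r5, r5, #11 → r5=6+11=17
LDR r5, [r7] → r5=M[212]=-1
AND r5, r5, #6 → r5=(-1)&6=6
ADD r7, r7, #4 → r7=212+4=216
ADD r1, r1, #2 → r1=10+2=12
CMP r1, #18  (cmp 12,18)
BNE start: taken
ADD r5, r5, #11 → r5=6+11=17
LDR r5, [r7] → r5=M[216]=18
AND r5, r5, #6 → r5=18&6=2
ADD r7, r7, #4 → r7=216+4=220
ADD r1, r1, #2 → r1=12+2=14
CMP r1, #18  (cmp 14,18)
BNE start: taken
ADD r5, r5, #11 → r5=2+11=13
LDR r5, [r7] → r5=M[220]=2
AND r5, r5, #6 → r5=2&6=2
ADD r7, r7, #4 → r7=220+4=224
ADD r1, r1, #2 → r1=14+2=16
CMP r1, #18  (cmp 16,18)
BNE start: taken
ADD r5, r5, #11 → r5=2+11=13
LDR r5, [r7] → r5=M[224]=29
AND r5, r5, #6 → r5=29&6=4
ADD r7, r7, #4 → r7=224+4=228
ADD r1, r1, #2 → r1=16+2=18
CMP r1, #18  (cmp 18,18)
BNE start: not taken
halt.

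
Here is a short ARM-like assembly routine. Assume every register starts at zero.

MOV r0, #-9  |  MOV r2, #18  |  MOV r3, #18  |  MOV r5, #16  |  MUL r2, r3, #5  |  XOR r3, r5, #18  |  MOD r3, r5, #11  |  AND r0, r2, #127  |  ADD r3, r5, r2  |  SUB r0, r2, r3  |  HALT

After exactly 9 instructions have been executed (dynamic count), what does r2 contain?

after MOV r0, #-9: r0=-9
after MOV r2, #18: r2=18
after MOV r3, #18: r3=18
after MOV r5, #16: r5=16
after MUL r2, r3, #5: r2=18*5=90
after XOR r3, r5, #18: r3=16^18=2
after MOD r3, r5, #11: r3=16%11=5
after AND r0, r2, #127: r0=90&127=90
after ADD r3, r5, r2: r3=16+90=106
After step 9: r2 = 90.

90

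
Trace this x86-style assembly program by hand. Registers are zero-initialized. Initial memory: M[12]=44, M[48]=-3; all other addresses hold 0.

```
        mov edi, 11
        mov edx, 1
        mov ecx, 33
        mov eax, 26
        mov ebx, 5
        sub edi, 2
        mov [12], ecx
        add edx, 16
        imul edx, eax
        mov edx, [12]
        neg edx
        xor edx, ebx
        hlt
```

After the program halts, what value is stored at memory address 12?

33

mov edi, 11 → edi=11
mov edx, 1 → edx=1
mov ecx, 33 → ecx=33
mov eax, 26 → eax=26
mov ebx, 5 → ebx=5
sub edi, 2 → edi=11-2=9
mov [12], ecx → M[12]=33
add edx, 16 → edx=1+16=17
imul edx, eax → edx=17*26=442
mov edx, [12] → edx=M[12]=33
neg edx → edx=-(33)=-33
xor edx, ebx → edx=(-33)^5=-38
halt.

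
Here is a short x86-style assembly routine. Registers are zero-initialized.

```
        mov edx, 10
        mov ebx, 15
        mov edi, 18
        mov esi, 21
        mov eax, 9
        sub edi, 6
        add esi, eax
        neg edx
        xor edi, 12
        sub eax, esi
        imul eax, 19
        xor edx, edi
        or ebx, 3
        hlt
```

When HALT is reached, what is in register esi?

30

edx=10
ebx=15
edi=18
esi=21
eax=9
edi=18-6=12
esi=21+9=30
edx=-(10)=-10
edi=12^12=0
eax=9-30=-21
eax=(-21)*19=-399
edx=(-10)^0=-10
ebx=15|3=15
halt.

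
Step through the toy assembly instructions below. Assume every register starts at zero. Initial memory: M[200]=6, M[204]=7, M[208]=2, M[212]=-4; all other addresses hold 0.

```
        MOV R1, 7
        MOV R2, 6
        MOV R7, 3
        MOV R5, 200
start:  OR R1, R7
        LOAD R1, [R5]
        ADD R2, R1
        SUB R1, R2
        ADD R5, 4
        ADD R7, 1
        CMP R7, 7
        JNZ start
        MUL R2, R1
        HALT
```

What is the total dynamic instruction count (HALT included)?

R1=7
R2=6
R7=3
R5=200
R1=7|3=7
R1=M[200]=6
R2=6+6=12
R1=6-12=-6
R5=200+4=204
R7=3+1=4
CMP R7, 7  (cmp 4,7)
JNZ start: taken
R1=(-6)|4=-2
R1=M[204]=7
R2=12+7=19
R1=7-19=-12
R5=204+4=208
R7=4+1=5
CMP R7, 7  (cmp 5,7)
JNZ start: taken
R1=(-12)|5=-11
R1=M[208]=2
R2=19+2=21
R1=2-21=-19
R5=208+4=212
R7=5+1=6
CMP R7, 7  (cmp 6,7)
JNZ start: taken
R1=(-19)|6=-17
R1=M[212]=-4
R2=21+(-4)=17
R1=(-4)-17=-21
R5=212+4=216
R7=6+1=7
CMP R7, 7  (cmp 7,7)
JNZ start: not taken
R2=17*(-21)=-357
halt.
Total executed instructions: 38.

38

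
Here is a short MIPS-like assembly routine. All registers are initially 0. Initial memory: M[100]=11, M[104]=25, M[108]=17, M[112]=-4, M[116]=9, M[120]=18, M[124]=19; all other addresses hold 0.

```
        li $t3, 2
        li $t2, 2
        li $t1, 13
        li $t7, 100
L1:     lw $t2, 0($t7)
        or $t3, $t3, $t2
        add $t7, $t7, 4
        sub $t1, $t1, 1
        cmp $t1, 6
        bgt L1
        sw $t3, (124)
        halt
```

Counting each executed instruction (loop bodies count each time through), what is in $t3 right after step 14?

27

li $t3, 2 → $t3=2
li $t2, 2 → $t2=2
li $t1, 13 → $t1=13
li $t7, 100 → $t7=100
lw $t2, 0($t7) → $t2=M[100]=11
or $t3, $t3, $t2 → $t3=2|11=11
add $t7, $t7, 4 → $t7=100+4=104
sub $t1, $t1, 1 → $t1=13-1=12
cmp $t1, 6  (cmp 12,6)
bgt L1: taken
lw $t2, 0($t7) → $t2=M[104]=25
or $t3, $t3, $t2 → $t3=11|25=27
add $t7, $t7, 4 → $t7=104+4=108
sub $t1, $t1, 1 → $t1=12-1=11
After step 14: $t3 = 27.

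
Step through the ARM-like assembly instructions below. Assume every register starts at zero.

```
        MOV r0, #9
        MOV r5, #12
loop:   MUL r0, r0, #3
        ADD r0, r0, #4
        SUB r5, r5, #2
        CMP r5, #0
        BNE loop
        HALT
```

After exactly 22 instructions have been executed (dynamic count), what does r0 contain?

889

r0=9
r5=12
r0=9*3=27
r0=27+4=31
r5=12-2=10
CMP r5, #0  (cmp 10,0)
BNE loop: taken
r0=31*3=93
r0=93+4=97
r5=10-2=8
CMP r5, #0  (cmp 8,0)
BNE loop: taken
r0=97*3=291
r0=291+4=295
r5=8-2=6
CMP r5, #0  (cmp 6,0)
BNE loop: taken
r0=295*3=885
r0=885+4=889
r5=6-2=4
CMP r5, #0  (cmp 4,0)
BNE loop: taken
After step 22: r0 = 889.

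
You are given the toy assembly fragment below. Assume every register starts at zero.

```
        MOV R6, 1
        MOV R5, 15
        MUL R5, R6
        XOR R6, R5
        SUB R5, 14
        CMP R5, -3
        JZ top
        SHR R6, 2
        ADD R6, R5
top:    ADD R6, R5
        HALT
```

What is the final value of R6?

R6=1
R5=15
R5=15*1=15
R6=1^15=14
R5=15-14=1
CMP R5, -3  (cmp 1,-3)
JZ top: not taken
R6=14>>2=3
R6=3+1=4
R6=4+1=5
halt.

5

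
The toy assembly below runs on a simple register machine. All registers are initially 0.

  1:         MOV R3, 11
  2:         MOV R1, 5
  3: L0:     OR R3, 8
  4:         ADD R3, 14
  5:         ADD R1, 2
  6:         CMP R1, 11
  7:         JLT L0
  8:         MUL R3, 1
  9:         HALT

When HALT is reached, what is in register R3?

after MOV R3, 11: R3=11
after MOV R1, 5: R1=5
after OR R3, 8: R3=11|8=11
after ADD R3, 14: R3=11+14=25
after ADD R1, 2: R1=5+2=7
CMP R1, 11  (cmp 7,11)
JLT L0: taken
after OR R3, 8: R3=25|8=25
after ADD R3, 14: R3=25+14=39
after ADD R1, 2: R1=7+2=9
CMP R1, 11  (cmp 9,11)
JLT L0: taken
after OR R3, 8: R3=39|8=47
after ADD R3, 14: R3=47+14=61
after ADD R1, 2: R1=9+2=11
CMP R1, 11  (cmp 11,11)
JLT L0: not taken
after MUL R3, 1: R3=61*1=61
halt.

61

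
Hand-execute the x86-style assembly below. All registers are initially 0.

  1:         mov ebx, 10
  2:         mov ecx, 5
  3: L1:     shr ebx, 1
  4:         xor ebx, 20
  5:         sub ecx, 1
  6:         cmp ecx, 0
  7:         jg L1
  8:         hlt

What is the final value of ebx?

24

mov ebx, 10 → ebx=10
mov ecx, 5 → ecx=5
shr ebx, 1 → ebx=10>>1=5
xor ebx, 20 → ebx=5^20=17
sub ecx, 1 → ecx=5-1=4
cmp ecx, 0  (cmp 4,0)
jg L1: taken
shr ebx, 1 → ebx=17>>1=8
xor ebx, 20 → ebx=8^20=28
sub ecx, 1 → ecx=4-1=3
cmp ecx, 0  (cmp 3,0)
jg L1: taken
shr ebx, 1 → ebx=28>>1=14
xor ebx, 20 → ebx=14^20=26
sub ecx, 1 → ecx=3-1=2
cmp ecx, 0  (cmp 2,0)
jg L1: taken
shr ebx, 1 → ebx=26>>1=13
xor ebx, 20 → ebx=13^20=25
sub ecx, 1 → ecx=2-1=1
cmp ecx, 0  (cmp 1,0)
jg L1: taken
shr ebx, 1 → ebx=25>>1=12
xor ebx, 20 → ebx=12^20=24
sub ecx, 1 → ecx=1-1=0
cmp ecx, 0  (cmp 0,0)
jg L1: not taken
halt.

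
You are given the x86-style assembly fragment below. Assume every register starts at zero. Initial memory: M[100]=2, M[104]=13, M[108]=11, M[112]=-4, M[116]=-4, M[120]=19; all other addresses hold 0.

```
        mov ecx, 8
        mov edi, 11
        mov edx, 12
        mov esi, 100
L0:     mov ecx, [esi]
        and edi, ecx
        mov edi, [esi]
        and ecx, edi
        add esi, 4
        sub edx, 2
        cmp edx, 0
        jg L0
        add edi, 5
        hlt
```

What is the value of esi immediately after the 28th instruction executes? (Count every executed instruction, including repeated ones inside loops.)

ecx=8
edi=11
edx=12
esi=100
ecx=M[100]=2
edi=11&2=2
edi=M[100]=2
ecx=2&2=2
esi=100+4=104
edx=12-2=10
cmp edx, 0  (cmp 10,0)
jg L0: taken
ecx=M[104]=13
edi=2&13=0
edi=M[104]=13
ecx=13&13=13
esi=104+4=108
edx=10-2=8
cmp edx, 0  (cmp 8,0)
jg L0: taken
ecx=M[108]=11
edi=13&11=9
edi=M[108]=11
ecx=11&11=11
esi=108+4=112
edx=8-2=6
cmp edx, 0  (cmp 6,0)
jg L0: taken
After step 28: esi = 112.

112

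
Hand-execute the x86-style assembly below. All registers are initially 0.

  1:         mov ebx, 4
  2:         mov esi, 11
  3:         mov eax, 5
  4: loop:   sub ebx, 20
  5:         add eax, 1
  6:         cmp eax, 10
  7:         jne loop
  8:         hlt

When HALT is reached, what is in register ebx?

-96

after mov ebx, 4: ebx=4
after mov esi, 11: esi=11
after mov eax, 5: eax=5
after sub ebx, 20: ebx=4-20=-16
after add eax, 1: eax=5+1=6
cmp eax, 10  (cmp 6,10)
jne loop: taken
after sub ebx, 20: ebx=(-16)-20=-36
after add eax, 1: eax=6+1=7
cmp eax, 10  (cmp 7,10)
jne loop: taken
after sub ebx, 20: ebx=(-36)-20=-56
after add eax, 1: eax=7+1=8
cmp eax, 10  (cmp 8,10)
jne loop: taken
after sub ebx, 20: ebx=(-56)-20=-76
after add eax, 1: eax=8+1=9
cmp eax, 10  (cmp 9,10)
jne loop: taken
after sub ebx, 20: ebx=(-76)-20=-96
after add eax, 1: eax=9+1=10
cmp eax, 10  (cmp 10,10)
jne loop: not taken
halt.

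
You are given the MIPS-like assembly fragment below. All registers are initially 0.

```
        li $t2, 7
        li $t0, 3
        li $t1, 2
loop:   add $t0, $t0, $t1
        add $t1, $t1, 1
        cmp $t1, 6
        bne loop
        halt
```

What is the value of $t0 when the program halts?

after li $t2, 7: $t2=7
after li $t0, 3: $t0=3
after li $t1, 2: $t1=2
after add $t0, $t0, $t1: $t0=3+2=5
after add $t1, $t1, 1: $t1=2+1=3
cmp $t1, 6  (cmp 3,6)
bne loop: taken
after add $t0, $t0, $t1: $t0=5+3=8
after add $t1, $t1, 1: $t1=3+1=4
cmp $t1, 6  (cmp 4,6)
bne loop: taken
after add $t0, $t0, $t1: $t0=8+4=12
after add $t1, $t1, 1: $t1=4+1=5
cmp $t1, 6  (cmp 5,6)
bne loop: taken
after add $t0, $t0, $t1: $t0=12+5=17
after add $t1, $t1, 1: $t1=5+1=6
cmp $t1, 6  (cmp 6,6)
bne loop: not taken
halt.

17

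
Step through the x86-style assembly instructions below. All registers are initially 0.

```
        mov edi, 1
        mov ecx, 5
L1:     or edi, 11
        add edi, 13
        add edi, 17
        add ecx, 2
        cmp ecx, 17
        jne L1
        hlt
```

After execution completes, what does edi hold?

201

edi=1
ecx=5
edi=1|11=11
edi=11+13=24
edi=24+17=41
ecx=5+2=7
cmp ecx, 17  (cmp 7,17)
jne L1: taken
edi=41|11=43
edi=43+13=56
edi=56+17=73
ecx=7+2=9
cmp ecx, 17  (cmp 9,17)
jne L1: taken
edi=73|11=75
edi=75+13=88
edi=88+17=105
ecx=9+2=11
cmp ecx, 17  (cmp 11,17)
jne L1: taken
edi=105|11=107
edi=107+13=120
edi=120+17=137
ecx=11+2=13
cmp ecx, 17  (cmp 13,17)
jne L1: taken
edi=137|11=139
edi=139+13=152
edi=152+17=169
ecx=13+2=15
cmp ecx, 17  (cmp 15,17)
jne L1: taken
edi=169|11=171
edi=171+13=184
edi=184+17=201
ecx=15+2=17
cmp ecx, 17  (cmp 17,17)
jne L1: not taken
halt.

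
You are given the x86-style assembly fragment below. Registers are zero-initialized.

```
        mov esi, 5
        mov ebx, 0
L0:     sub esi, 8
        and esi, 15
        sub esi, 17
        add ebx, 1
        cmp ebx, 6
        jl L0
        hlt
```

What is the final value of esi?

-17

after mov esi, 5: esi=5
after mov ebx, 0: ebx=0
after sub esi, 8: esi=5-8=-3
after and esi, 15: esi=(-3)&15=13
after sub esi, 17: esi=13-17=-4
after add ebx, 1: ebx=0+1=1
cmp ebx, 6  (cmp 1,6)
jl L0: taken
after sub esi, 8: esi=(-4)-8=-12
after and esi, 15: esi=(-12)&15=4
after sub esi, 17: esi=4-17=-13
after add ebx, 1: ebx=1+1=2
cmp ebx, 6  (cmp 2,6)
jl L0: taken
after sub esi, 8: esi=(-13)-8=-21
after and esi, 15: esi=(-21)&15=11
after sub esi, 17: esi=11-17=-6
after add ebx, 1: ebx=2+1=3
cmp ebx, 6  (cmp 3,6)
jl L0: taken
after sub esi, 8: esi=(-6)-8=-14
after and esi, 15: esi=(-14)&15=2
after sub esi, 17: esi=2-17=-15
after add ebx, 1: ebx=3+1=4
cmp ebx, 6  (cmp 4,6)
jl L0: taken
after sub esi, 8: esi=(-15)-8=-23
after and esi, 15: esi=(-23)&15=9
after sub esi, 17: esi=9-17=-8
after add ebx, 1: ebx=4+1=5
cmp ebx, 6  (cmp 5,6)
jl L0: taken
after sub esi, 8: esi=(-8)-8=-16
after and esi, 15: esi=(-16)&15=0
after sub esi, 17: esi=0-17=-17
after add ebx, 1: ebx=5+1=6
cmp ebx, 6  (cmp 6,6)
jl L0: not taken
halt.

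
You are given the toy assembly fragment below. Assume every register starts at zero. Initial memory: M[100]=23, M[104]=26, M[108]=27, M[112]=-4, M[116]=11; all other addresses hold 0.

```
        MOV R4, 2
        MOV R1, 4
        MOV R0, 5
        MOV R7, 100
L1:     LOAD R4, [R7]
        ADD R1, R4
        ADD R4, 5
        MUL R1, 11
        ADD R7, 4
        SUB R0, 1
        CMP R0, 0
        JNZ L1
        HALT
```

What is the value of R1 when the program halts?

4764617

after MOV R4, 2: R4=2
after MOV R1, 4: R1=4
after MOV R0, 5: R0=5
after MOV R7, 100: R7=100
after LOAD R4, [R7]: R4=M[100]=23
after ADD R1, R4: R1=4+23=27
after ADD R4, 5: R4=23+5=28
after MUL R1, 11: R1=27*11=297
after ADD R7, 4: R7=100+4=104
after SUB R0, 1: R0=5-1=4
CMP R0, 0  (cmp 4,0)
JNZ L1: taken
after LOAD R4, [R7]: R4=M[104]=26
after ADD R1, R4: R1=297+26=323
after ADD R4, 5: R4=26+5=31
after MUL R1, 11: R1=323*11=3553
after ADD R7, 4: R7=104+4=108
after SUB R0, 1: R0=4-1=3
CMP R0, 0  (cmp 3,0)
JNZ L1: taken
after LOAD R4, [R7]: R4=M[108]=27
after ADD R1, R4: R1=3553+27=3580
after ADD R4, 5: R4=27+5=32
after MUL R1, 11: R1=3580*11=39380
after ADD R7, 4: R7=108+4=112
after SUB R0, 1: R0=3-1=2
CMP R0, 0  (cmp 2,0)
JNZ L1: taken
after LOAD R4, [R7]: R4=M[112]=-4
after ADD R1, R4: R1=39380+(-4)=39376
after ADD R4, 5: R4=(-4)+5=1
after MUL R1, 11: R1=39376*11=433136
after ADD R7, 4: R7=112+4=116
after SUB R0, 1: R0=2-1=1
CMP R0, 0  (cmp 1,0)
JNZ L1: taken
after LOAD R4, [R7]: R4=M[116]=11
after ADD R1, R4: R1=433136+11=433147
after ADD R4, 5: R4=11+5=16
after MUL R1, 11: R1=433147*11=4764617
after ADD R7, 4: R7=116+4=120
after SUB R0, 1: R0=1-1=0
CMP R0, 0  (cmp 0,0)
JNZ L1: not taken
halt.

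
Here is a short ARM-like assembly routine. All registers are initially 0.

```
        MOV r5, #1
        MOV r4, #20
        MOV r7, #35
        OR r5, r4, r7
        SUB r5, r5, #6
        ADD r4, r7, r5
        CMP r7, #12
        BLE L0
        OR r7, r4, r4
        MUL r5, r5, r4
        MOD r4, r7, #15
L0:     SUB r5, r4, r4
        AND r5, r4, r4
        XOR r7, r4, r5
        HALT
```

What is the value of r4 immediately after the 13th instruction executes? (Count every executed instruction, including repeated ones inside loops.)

r5=1
r4=20
r7=35
r5=20|35=55
r5=55-6=49
r4=35+49=84
CMP r7, #12  (cmp 35,12)
BLE L0: not taken
r7=84|84=84
r5=49*84=4116
r4=84%15=9
r5=9-9=0
r5=9&9=9
After step 13: r4 = 9.

9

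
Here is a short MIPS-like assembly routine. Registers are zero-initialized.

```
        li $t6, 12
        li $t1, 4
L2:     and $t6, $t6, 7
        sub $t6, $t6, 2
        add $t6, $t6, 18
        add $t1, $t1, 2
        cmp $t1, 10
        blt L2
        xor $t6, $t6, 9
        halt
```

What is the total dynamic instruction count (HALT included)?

li $t6, 12 → $t6=12
li $t1, 4 → $t1=4
and $t6, $t6, 7 → $t6=12&7=4
sub $t6, $t6, 2 → $t6=4-2=2
add $t6, $t6, 18 → $t6=2+18=20
add $t1, $t1, 2 → $t1=4+2=6
cmp $t1, 10  (cmp 6,10)
blt L2: taken
and $t6, $t6, 7 → $t6=20&7=4
sub $t6, $t6, 2 → $t6=4-2=2
add $t6, $t6, 18 → $t6=2+18=20
add $t1, $t1, 2 → $t1=6+2=8
cmp $t1, 10  (cmp 8,10)
blt L2: taken
and $t6, $t6, 7 → $t6=20&7=4
sub $t6, $t6, 2 → $t6=4-2=2
add $t6, $t6, 18 → $t6=2+18=20
add $t1, $t1, 2 → $t1=8+2=10
cmp $t1, 10  (cmp 10,10)
blt L2: not taken
xor $t6, $t6, 9 → $t6=20^9=29
halt.
Total executed instructions: 22.

22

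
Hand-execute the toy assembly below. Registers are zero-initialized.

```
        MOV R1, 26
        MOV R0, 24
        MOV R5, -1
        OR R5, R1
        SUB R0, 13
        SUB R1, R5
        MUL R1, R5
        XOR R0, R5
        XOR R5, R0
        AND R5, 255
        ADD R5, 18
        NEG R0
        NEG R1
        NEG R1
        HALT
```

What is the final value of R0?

R1=26
R0=24
R5=-1
R5=(-1)|26=-1
R0=24-13=11
R1=26-(-1)=27
R1=27*(-1)=-27
R0=11^(-1)=-12
R5=(-1)^(-12)=11
R5=11&255=11
R5=11+18=29
R0=-(-12)=12
R1=-(-27)=27
R1=-(27)=-27
halt.

12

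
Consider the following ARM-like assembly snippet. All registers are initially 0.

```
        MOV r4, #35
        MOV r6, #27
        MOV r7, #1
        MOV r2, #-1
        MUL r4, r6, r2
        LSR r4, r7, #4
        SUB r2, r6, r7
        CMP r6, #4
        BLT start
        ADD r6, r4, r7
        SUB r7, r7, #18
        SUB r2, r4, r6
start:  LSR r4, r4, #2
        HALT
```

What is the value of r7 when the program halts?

after MOV r4, #35: r4=35
after MOV r6, #27: r6=27
after MOV r7, #1: r7=1
after MOV r2, #-1: r2=-1
after MUL r4, r6, r2: r4=27*(-1)=-27
after LSR r4, r7, #4: r4=1>>4=0
after SUB r2, r6, r7: r2=27-1=26
CMP r6, #4  (cmp 27,4)
BLT start: not taken
after ADD r6, r4, r7: r6=0+1=1
after SUB r7, r7, #18: r7=1-18=-17
after SUB r2, r4, r6: r2=0-1=-1
after LSR r4, r4, #2: r4=0>>2=0
halt.

-17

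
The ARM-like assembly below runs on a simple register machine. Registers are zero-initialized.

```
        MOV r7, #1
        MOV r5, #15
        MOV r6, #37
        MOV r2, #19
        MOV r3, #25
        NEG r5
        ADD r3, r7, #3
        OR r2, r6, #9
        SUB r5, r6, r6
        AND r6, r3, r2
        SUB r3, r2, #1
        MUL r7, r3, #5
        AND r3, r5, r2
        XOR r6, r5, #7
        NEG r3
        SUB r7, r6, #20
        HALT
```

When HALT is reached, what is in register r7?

-13

MOV r7, #1 → r7=1
MOV r5, #15 → r5=15
MOV r6, #37 → r6=37
MOV r2, #19 → r2=19
MOV r3, #25 → r3=25
NEG r5 → r5=-(15)=-15
ADD r3, r7, #3 → r3=1+3=4
OR r2, r6, #9 → r2=37|9=45
SUB r5, r6, r6 → r5=37-37=0
AND r6, r3, r2 → r6=4&45=4
SUB r3, r2, #1 → r3=45-1=44
MUL r7, r3, #5 → r7=44*5=220
AND r3, r5, r2 → r3=0&45=0
XOR r6, r5, #7 → r6=0^7=7
NEG r3 → r3=-(0)=0
SUB r7, r6, #20 → r7=7-20=-13
halt.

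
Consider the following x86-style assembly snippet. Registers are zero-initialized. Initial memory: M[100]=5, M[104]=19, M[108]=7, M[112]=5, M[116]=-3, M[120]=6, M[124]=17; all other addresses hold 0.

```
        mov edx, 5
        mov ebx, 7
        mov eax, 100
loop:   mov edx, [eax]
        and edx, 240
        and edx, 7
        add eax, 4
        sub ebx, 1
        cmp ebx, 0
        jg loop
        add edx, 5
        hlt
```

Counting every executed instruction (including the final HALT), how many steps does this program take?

54

edx=5
ebx=7
eax=100
edx=M[100]=5
edx=5&240=0
edx=0&7=0
eax=100+4=104
ebx=7-1=6
cmp ebx, 0  (cmp 6,0)
jg loop: taken
edx=M[104]=19
edx=19&240=16
edx=16&7=0
eax=104+4=108
ebx=6-1=5
cmp ebx, 0  (cmp 5,0)
jg loop: taken
edx=M[108]=7
edx=7&240=0
edx=0&7=0
eax=108+4=112
ebx=5-1=4
cmp ebx, 0  (cmp 4,0)
jg loop: taken
edx=M[112]=5
edx=5&240=0
edx=0&7=0
eax=112+4=116
ebx=4-1=3
cmp ebx, 0  (cmp 3,0)
jg loop: taken
edx=M[116]=-3
edx=(-3)&240=240
edx=240&7=0
eax=116+4=120
ebx=3-1=2
cmp ebx, 0  (cmp 2,0)
jg loop: taken
edx=M[120]=6
edx=6&240=0
edx=0&7=0
eax=120+4=124
ebx=2-1=1
cmp ebx, 0  (cmp 1,0)
jg loop: taken
edx=M[124]=17
edx=17&240=16
edx=16&7=0
eax=124+4=128
ebx=1-1=0
cmp ebx, 0  (cmp 0,0)
jg loop: not taken
edx=0+5=5
halt.
Total executed instructions: 54.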